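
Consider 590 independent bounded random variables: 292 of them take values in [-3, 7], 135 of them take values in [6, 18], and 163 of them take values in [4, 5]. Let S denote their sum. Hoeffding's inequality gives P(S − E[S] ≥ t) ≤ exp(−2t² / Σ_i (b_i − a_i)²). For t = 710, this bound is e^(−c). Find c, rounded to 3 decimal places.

Σ(b_i − a_i)² = 292·10² + 135·12² + 163·1² = 48803.
c = 2t² / 48803 = 2·710² / 48803 = 20.6586.

20.659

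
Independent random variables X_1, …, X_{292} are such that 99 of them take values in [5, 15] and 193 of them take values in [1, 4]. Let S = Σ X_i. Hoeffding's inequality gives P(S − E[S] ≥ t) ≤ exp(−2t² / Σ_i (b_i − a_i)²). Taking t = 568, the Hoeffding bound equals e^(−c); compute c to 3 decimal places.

55.448

Σ(b_i − a_i)² = 99·10² + 193·3² = 11637.
c = 2t² / 11637 = 2·568² / 11637 = 55.4480.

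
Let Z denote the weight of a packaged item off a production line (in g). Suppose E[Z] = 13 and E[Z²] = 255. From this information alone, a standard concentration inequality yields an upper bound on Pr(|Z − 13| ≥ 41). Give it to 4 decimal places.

The first two moments determine the variance, so Chebyshev's inequality is the sharpest standard bound available.
Var(Z) = E[Z²] − (E[Z])² = 255 − 169 = 86.
Chebyshev's inequality: Pr(|Z − μ| ≥ t) ≤ Var(Z)/t² = 86/1681 = 0.0512.

0.0512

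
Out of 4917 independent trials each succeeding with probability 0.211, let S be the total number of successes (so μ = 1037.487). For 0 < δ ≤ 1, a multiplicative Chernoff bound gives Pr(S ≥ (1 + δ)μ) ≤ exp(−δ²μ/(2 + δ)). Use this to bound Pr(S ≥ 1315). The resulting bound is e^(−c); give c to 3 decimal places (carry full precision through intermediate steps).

Write 1315 = (1 + δ)μ, so δ = 1315/1037.487 − 1 = 0.2674858…
Then the exponent is δ²μ/(2 + δ) = (1315 − μ)² / (μ·(2 + δ)) = 32.737042.

32.737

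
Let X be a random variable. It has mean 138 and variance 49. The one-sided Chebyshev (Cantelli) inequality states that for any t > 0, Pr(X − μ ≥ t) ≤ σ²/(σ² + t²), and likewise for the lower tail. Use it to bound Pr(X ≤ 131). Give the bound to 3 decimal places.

0.500

Here σ² = 49 and t = 7, so σ² + t² = 98.
Cantelli's bound: 49/98 = 0.5000.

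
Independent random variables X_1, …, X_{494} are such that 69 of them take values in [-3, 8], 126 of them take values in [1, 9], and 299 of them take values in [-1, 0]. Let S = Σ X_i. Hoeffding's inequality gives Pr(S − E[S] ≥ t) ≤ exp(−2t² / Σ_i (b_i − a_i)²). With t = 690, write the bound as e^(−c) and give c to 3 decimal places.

Σ(b_i − a_i)² = 69·11² + 126·8² + 299·1² = 16712.
c = 2t² / 16712 = 2·690² / 16712 = 56.9770.

56.977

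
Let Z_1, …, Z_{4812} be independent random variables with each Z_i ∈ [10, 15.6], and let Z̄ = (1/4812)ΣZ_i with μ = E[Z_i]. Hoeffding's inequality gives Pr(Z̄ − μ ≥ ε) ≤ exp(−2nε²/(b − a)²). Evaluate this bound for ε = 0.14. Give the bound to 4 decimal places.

0.0024

Exponent: 2nε²/(b − a)² = 2·4812·0.14² / 5.6² = 6.01500.
Bound = exp(−6.01500) = 0.00244.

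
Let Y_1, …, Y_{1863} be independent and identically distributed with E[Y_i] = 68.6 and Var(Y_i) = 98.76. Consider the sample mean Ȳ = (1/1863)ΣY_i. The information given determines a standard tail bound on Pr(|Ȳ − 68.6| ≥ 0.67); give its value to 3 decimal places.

0.118

With mean and variance of each term known, Chebyshev's inequality bounds the deviation of the sum (or sample mean).
Var(Ȳ) = Var(Y_i)/n = 98.76/1863 = 0.053011.
Chebyshev: Pr(|Ȳ − 68.6| ≥ 0.67) ≤ Var(Ȳ)/(0.67)² = 98.76/(1863·0.67²) = 0.1181.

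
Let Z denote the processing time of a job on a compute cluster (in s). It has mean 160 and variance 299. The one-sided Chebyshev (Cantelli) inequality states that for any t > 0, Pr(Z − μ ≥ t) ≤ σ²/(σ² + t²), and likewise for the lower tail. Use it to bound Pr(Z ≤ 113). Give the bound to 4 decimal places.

Here σ² = 299 and t = 47, so σ² + t² = 2508.
Cantelli's bound: 299/2508 = 0.1192.

0.1192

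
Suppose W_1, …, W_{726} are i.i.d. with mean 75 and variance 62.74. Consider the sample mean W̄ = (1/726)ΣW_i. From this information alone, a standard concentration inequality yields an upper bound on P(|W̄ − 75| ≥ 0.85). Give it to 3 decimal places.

With mean and variance of each term known, Chebyshev's inequality bounds the deviation of the sum (or sample mean).
Var(W̄) = Var(W_i)/n = 62.74/726 = 0.086419.
Chebyshev: P(|W̄ − 75| ≥ 0.85) ≤ Var(W̄)/(0.85)² = 62.74/(726·0.85²) = 0.1196.

0.120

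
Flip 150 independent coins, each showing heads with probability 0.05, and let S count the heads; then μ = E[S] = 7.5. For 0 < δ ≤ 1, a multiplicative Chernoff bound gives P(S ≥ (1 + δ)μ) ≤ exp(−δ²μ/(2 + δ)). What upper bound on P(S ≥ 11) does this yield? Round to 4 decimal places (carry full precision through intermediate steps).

Write 11 = (1 + δ)μ, so δ = 11/7.5 − 1 = 0.4666667…
Then the exponent is δ²μ/(2 + δ) = (11 − μ)² / (μ·(2 + δ)) = 0.662162.
Bound = exp(−0.662162) = 0.51574.

0.5157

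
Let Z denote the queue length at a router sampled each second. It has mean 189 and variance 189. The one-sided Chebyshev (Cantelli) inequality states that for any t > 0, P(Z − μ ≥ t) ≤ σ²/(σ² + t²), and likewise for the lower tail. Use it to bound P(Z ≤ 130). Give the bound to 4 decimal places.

0.0515

Here σ² = 189 and t = 59, so σ² + t² = 3670.
Cantelli's bound: 189/3670 = 0.0515.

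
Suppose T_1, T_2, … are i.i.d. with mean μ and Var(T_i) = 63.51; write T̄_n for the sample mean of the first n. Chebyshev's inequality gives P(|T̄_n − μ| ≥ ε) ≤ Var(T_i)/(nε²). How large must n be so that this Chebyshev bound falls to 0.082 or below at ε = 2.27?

Require 63.51/(n·2.27²) ≤ 0.082, i.e. n ≥ 63.51/(0.082·2.27²) = 150.306.
The smallest integer n is 151.

151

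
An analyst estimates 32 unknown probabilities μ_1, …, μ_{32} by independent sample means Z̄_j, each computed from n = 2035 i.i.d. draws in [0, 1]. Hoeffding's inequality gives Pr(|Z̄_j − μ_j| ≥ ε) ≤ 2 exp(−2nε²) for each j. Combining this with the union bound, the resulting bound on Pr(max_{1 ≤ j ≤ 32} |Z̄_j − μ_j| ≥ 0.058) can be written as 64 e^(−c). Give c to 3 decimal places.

13.691

Union bound over the 32 events: Pr(max_{1 ≤ j ≤ 32} |Z̄_j − μ_j| ≥ 0.058) ≤ 32·2·exp(−2nε²) = 64 exp(−2·2035·0.058²).
So c = 2·2035·0.058² = 13.6915.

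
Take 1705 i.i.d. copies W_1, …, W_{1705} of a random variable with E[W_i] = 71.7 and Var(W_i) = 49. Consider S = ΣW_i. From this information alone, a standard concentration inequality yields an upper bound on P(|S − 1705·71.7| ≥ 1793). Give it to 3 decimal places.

0.026

With mean and variance of each term known, Chebyshev's inequality bounds the deviation of the sum (or sample mean).
Var(S) = n·Var(W_i) = 1705·49 = 83545.
Chebyshev: P(|S − 1705·71.7| ≥ 1793) ≤ Var(S)/1793² = 83545/3214849 = 0.0260.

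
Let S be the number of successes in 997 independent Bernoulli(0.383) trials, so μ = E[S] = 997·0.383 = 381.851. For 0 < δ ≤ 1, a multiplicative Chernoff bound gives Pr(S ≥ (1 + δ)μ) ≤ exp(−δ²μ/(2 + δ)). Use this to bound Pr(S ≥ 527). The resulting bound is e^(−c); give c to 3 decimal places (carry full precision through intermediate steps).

Write 527 = (1 + δ)μ, so δ = 527/381.851 − 1 = 0.3801195…
Then the exponent is δ²μ/(2 + δ) = (527 − μ)² / (μ·(2 + δ)) = 23.181173.

23.181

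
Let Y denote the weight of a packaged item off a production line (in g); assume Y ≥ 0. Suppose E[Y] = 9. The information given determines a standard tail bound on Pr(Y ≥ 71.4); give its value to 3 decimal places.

Only the mean of a non-negative variable is known, so Markov's inequality is the applicable tail bound.
Markov's inequality: for a non-negative random variable, Pr(Y ≥ a) ≤ E[Y]/a.
Here E[Y] = 9 and a = 71.4, so the bound is 9/71.4 = 0.1261.

0.126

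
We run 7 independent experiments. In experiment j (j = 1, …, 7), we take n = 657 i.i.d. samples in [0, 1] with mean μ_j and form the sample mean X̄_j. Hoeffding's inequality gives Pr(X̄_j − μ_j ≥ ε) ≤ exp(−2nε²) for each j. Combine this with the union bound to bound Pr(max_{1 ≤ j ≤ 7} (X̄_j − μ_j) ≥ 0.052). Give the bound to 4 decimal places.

Per-experiment Hoeffding bound: exp(−2·657·0.052²) = exp(−3.55306) = 0.028637.
Union bound over 7 events: 7·0.028637 = 0.20046.

0.2005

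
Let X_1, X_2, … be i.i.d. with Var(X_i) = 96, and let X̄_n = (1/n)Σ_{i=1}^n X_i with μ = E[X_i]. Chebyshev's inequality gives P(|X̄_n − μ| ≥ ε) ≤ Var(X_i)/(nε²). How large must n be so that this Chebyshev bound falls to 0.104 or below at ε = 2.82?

Require 96/(n·2.82²) ≤ 0.104, i.e. n ≥ 96/(0.104·2.82²) = 116.075.
The smallest integer n is 117.

117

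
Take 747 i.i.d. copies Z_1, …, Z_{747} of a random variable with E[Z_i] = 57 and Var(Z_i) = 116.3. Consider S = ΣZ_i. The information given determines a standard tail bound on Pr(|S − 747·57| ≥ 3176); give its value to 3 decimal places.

With mean and variance of each term known, Chebyshev's inequality bounds the deviation of the sum (or sample mean).
Var(S) = n·Var(Z_i) = 747·116.3 = 86876.1.
Chebyshev: Pr(|S − 747·57| ≥ 3176) ≤ Var(S)/3176² = 86876.1/10086976 = 0.0086.

0.009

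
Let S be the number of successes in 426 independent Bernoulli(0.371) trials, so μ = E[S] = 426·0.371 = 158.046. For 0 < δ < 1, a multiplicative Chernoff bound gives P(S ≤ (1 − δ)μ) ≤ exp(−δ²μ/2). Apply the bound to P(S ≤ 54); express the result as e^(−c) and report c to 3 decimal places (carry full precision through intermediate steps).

Write 54 = (1 − δ)μ, so δ = 1 − 54/158.046 = 0.6583273…
Then the exponent is δ²μ/2 = (μ − 54)²/(2μ) = 34.248162.

34.248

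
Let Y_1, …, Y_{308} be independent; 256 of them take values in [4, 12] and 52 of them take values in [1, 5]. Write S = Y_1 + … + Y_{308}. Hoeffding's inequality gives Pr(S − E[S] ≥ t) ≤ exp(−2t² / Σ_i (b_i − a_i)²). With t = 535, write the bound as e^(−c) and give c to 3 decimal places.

Σ(b_i − a_i)² = 256·8² + 52·4² = 17216.
c = 2t² / 17216 = 2·535² / 17216 = 33.2510.

33.251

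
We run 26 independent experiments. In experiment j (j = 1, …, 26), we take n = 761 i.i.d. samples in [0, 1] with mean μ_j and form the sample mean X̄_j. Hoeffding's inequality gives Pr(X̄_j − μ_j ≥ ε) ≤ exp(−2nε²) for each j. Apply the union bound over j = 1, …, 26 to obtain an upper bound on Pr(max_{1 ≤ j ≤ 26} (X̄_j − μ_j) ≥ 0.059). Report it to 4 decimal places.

0.1300

Per-experiment Hoeffding bound: exp(−2·761·0.059²) = exp(−5.29808) = 0.0050012.
Union bound over 26 events: 26·0.0050012 = 0.13003.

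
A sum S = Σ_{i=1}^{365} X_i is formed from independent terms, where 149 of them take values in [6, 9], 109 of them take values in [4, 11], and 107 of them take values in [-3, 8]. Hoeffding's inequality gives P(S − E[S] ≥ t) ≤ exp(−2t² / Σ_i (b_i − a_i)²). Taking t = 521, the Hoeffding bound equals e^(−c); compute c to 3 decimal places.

27.657

Σ(b_i − a_i)² = 149·3² + 109·7² + 107·11² = 19629.
c = 2t² / 19629 = 2·521² / 19629 = 27.6571.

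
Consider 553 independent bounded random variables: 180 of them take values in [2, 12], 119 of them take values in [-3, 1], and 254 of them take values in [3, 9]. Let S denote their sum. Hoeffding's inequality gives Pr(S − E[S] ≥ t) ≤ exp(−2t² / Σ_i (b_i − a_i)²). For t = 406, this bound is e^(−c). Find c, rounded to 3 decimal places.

11.349

Σ(b_i − a_i)² = 180·10² + 119·4² + 254·6² = 29048.
c = 2t² / 29048 = 2·406² / 29048 = 11.3492.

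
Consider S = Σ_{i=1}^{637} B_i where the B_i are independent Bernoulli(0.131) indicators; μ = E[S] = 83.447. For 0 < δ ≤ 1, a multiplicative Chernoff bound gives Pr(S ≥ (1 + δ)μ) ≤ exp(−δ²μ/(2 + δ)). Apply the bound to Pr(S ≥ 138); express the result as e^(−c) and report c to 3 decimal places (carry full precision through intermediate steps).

13.439

Write 138 = (1 + δ)μ, so δ = 138/83.447 − 1 = 0.6537443…
Then the exponent is δ²μ/(2 + δ) = (138 − μ)² / (μ·(2 + δ)) = 13.439016.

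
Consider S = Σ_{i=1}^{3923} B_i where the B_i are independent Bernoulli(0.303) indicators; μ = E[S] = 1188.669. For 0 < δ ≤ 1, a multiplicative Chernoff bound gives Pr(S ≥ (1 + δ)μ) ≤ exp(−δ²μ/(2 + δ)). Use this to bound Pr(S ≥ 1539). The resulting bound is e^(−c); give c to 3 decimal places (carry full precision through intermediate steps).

Write 1539 = (1 + δ)μ, so δ = 1539/1188.669 − 1 = 0.2947254…
Then the exponent is δ²μ/(2 + δ) = (1539 − μ)² / (μ·(2 + δ)) = 44.995126.

44.995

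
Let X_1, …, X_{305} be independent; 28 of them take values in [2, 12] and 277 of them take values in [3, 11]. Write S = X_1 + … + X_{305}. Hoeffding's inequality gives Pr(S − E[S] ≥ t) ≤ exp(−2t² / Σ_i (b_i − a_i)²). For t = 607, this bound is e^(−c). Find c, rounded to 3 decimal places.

Σ(b_i − a_i)² = 28·10² + 277·8² = 20528.
c = 2t² / 20528 = 2·607² / 20528 = 35.8972.

35.897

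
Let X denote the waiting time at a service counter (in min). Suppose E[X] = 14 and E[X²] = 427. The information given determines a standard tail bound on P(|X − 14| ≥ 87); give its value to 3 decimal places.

The first two moments determine the variance, so Chebyshev's inequality is the sharpest standard bound available.
Var(X) = E[X²] − (E[X])² = 427 − 196 = 231.
Chebyshev's inequality: P(|X − μ| ≥ t) ≤ Var(X)/t² = 231/7569 = 0.0305.

0.031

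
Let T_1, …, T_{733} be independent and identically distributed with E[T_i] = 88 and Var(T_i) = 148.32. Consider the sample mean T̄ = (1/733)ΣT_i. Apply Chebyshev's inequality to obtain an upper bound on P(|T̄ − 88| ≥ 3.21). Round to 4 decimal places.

Var(T̄) = Var(T_i)/n = 148.32/733 = 0.20235.
Chebyshev: P(|T̄ − 88| ≥ 3.21) ≤ Var(T̄)/(3.21)² = 148.32/(733·3.21²) = 0.0196.

0.0196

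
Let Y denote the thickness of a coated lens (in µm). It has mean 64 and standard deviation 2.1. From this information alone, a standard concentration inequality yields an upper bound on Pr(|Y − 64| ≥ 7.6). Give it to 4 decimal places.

0.0764

Mean and variance are known, so Chebyshev's inequality applies.
Chebyshev: Pr(|Y − μ| ≥ t) ≤ Var(Y)/t².
Var(Y) = σ² = 2.1² = 4.41.
Bound = 4.41 / 57.76 = 0.0764.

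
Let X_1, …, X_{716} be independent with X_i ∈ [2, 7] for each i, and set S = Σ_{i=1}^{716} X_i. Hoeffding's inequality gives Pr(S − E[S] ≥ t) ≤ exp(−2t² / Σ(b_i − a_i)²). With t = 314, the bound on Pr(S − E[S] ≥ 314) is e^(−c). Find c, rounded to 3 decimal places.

11.016

Σ(b_i − a_i)² = 716·(5)² = 17900.
c = 2t²/17900 = 2·314²/17900 = 11.0163.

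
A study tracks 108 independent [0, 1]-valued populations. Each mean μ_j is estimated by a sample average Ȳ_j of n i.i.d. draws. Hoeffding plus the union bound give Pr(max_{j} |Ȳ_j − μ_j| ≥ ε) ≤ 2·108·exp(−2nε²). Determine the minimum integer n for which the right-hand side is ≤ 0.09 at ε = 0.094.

Need 2·108·exp(−2nε²) ≤ 0.09, i.e. exp(−2nε²) ≤ 0.09/216.
So 2nε² ≥ ln(216/0.09) = 7.783224.
Hence n ≥ 7.783224/(2·0.094²) = 440.427.
The smallest integer n is 441.

441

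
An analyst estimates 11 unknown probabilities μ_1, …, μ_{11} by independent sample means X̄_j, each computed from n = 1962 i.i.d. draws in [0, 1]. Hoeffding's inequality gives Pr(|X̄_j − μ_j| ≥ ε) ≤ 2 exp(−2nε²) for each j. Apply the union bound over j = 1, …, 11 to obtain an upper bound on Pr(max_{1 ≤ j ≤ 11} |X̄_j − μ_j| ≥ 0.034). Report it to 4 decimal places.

Per-experiment Hoeffding bound: 2·exp(−2·1962·0.034²) = 2·exp(−4.53614) = 0.021429.
Union bound over 11 events: 11·0.021429 = 0.23572.

0.2357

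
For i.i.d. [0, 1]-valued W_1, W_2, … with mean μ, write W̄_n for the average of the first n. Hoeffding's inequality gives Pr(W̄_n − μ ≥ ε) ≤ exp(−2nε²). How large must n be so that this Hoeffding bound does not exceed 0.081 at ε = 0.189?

Require exp(−2nε²) ≤ 0.081, i.e. 2nε² ≥ ln(1/0.081) = 2.513306.
So n ≥ 2.513306 / (2·0.189²) = 35.180.
The smallest integer n is 36.

36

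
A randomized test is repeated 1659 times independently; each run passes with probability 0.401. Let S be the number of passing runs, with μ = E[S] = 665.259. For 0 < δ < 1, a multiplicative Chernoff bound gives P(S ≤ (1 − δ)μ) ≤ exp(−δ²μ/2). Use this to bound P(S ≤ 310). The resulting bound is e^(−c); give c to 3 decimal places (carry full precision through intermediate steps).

94.857

Write 310 = (1 − δ)μ, so δ = 1 − 310/665.259 = 0.5340161…
Then the exponent is δ²μ/2 = (μ − 310)²/(2μ) = 94.857008.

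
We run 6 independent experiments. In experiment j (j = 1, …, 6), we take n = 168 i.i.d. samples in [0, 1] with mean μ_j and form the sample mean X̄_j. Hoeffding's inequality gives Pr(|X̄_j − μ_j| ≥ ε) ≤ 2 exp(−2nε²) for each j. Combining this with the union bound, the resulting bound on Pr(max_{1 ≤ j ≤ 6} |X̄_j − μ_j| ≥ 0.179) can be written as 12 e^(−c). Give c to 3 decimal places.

10.766

Union bound over the 6 events: Pr(max_{1 ≤ j ≤ 6} |X̄_j − μ_j| ≥ 0.179) ≤ 6·2·exp(−2nε²) = 12 exp(−2·168·0.179²).
So c = 2·168·0.179² = 10.7658.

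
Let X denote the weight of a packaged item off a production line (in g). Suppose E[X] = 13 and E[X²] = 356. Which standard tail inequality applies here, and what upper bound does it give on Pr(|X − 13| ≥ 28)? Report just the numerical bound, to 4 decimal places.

The first two moments determine the variance, so Chebyshev's inequality is the sharpest standard bound available.
Var(X) = E[X²] − (E[X])² = 356 − 169 = 187.
Chebyshev's inequality: Pr(|X − μ| ≥ t) ≤ Var(X)/t² = 187/784 = 0.2385.

0.2385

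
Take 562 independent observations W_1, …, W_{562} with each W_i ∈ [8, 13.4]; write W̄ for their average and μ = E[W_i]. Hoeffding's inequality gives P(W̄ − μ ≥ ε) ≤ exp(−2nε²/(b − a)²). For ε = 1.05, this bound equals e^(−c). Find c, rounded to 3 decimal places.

c = 2nε²/(b − a)² = 2·562·1.05² / 5.4² = 42.4969.

42.497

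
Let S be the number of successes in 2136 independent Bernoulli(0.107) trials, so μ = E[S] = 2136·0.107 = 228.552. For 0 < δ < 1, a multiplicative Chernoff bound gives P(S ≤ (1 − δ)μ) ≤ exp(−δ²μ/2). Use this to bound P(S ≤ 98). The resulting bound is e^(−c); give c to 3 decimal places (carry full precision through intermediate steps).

Write 98 = (1 − δ)μ, so δ = 1 − 98/228.552 = 0.5712136…
Then the exponent is δ²μ/2 = (μ − 98)²/(2μ) = 37.286536.

37.287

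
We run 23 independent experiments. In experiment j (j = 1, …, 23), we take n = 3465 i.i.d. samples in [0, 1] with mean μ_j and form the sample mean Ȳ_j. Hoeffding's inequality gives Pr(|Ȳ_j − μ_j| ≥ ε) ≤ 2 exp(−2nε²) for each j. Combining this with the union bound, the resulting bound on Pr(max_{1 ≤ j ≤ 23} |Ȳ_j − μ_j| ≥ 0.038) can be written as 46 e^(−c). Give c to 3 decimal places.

Union bound over the 23 events: Pr(max_{1 ≤ j ≤ 23} |Ȳ_j − μ_j| ≥ 0.038) ≤ 23·2·exp(−2nε²) = 46 exp(−2·3465·0.038²).
So c = 2·3465·0.038² = 10.0069.

10.007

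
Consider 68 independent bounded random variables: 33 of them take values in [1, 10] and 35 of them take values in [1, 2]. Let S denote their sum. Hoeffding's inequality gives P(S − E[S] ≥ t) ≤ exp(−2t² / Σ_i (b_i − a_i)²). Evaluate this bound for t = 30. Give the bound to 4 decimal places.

Σ(b_i − a_i)² = 33·9² + 35·1² = 2708.
Exponent = 2·30² / 2708 = 0.66470.
Bound = exp(−0.66470) = 0.51443.

0.5144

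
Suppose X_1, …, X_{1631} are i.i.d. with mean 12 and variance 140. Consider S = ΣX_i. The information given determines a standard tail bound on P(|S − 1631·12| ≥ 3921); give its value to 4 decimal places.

0.0149

With mean and variance of each term known, Chebyshev's inequality bounds the deviation of the sum (or sample mean).
Var(S) = n·Var(X_i) = 1631·140 = 228340.
Chebyshev: P(|S − 1631·12| ≥ 3921) ≤ Var(S)/3921² = 228340/15374241 = 0.0149.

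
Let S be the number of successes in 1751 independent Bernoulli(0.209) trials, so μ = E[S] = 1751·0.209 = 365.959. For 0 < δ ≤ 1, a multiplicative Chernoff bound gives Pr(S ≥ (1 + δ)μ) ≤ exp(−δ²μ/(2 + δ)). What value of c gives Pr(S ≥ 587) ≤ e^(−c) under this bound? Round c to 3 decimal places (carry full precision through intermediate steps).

Write 587 = (1 + δ)μ, so δ = 587/365.959 − 1 = 0.6040048…
Then the exponent is δ²μ/(2 + δ) = (587 − μ)² / (μ·(2 + δ)) = 51.270961.

51.271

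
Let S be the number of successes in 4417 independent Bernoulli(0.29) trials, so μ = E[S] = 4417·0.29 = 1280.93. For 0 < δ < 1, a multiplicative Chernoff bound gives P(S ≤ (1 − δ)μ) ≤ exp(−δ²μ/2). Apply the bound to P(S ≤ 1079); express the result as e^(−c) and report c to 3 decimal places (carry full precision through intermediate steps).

15.916

Write 1079 = (1 − δ)μ, so δ = 1 − 1079/1280.93 = 0.1576433…
Then the exponent is δ²μ/2 = (μ − 1079)²/(2μ) = 15.916453.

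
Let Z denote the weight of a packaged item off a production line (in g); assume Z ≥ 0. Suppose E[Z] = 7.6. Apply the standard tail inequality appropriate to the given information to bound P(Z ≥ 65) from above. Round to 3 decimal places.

Only the mean of a non-negative variable is known, so Markov's inequality is the applicable tail bound.
Markov's inequality: for a non-negative random variable, P(Z ≥ a) ≤ E[Z]/a.
Here E[Z] = 7.6 and a = 65, so the bound is 7.6/65 = 0.1169.

0.117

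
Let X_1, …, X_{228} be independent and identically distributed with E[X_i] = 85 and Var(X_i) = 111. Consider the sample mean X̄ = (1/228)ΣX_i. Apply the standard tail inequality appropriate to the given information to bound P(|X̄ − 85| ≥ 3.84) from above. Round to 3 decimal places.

0.033

With mean and variance of each term known, Chebyshev's inequality bounds the deviation of the sum (or sample mean).
Var(X̄) = Var(X_i)/n = 111/228 = 0.48684.
Chebyshev: P(|X̄ − 85| ≥ 3.84) ≤ Var(X̄)/(3.84)² = 111/(228·3.84²) = 0.0330.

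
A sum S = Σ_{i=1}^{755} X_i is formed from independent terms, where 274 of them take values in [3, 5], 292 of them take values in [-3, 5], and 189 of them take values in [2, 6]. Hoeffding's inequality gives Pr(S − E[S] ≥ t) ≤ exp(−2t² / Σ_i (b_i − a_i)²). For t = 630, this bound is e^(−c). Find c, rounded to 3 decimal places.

34.804

Σ(b_i − a_i)² = 274·2² + 292·8² + 189·4² = 22808.
c = 2t² / 22808 = 2·630² / 22808 = 34.8036.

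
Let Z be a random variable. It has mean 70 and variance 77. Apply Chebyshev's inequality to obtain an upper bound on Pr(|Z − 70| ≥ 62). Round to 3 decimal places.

0.020

Chebyshev: Pr(|Z − μ| ≥ t) ≤ Var(Z)/t².
Bound = 77 / 3844 = 0.0200.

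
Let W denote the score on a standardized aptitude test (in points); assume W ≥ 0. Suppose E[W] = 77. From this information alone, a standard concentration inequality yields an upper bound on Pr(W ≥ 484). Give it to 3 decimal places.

Only the mean of a non-negative variable is known, so Markov's inequality is the applicable tail bound.
Markov's inequality: for a non-negative random variable, Pr(W ≥ a) ≤ E[W]/a.
Here E[W] = 77 and a = 484, so the bound is 77/484 = 0.1591.

0.159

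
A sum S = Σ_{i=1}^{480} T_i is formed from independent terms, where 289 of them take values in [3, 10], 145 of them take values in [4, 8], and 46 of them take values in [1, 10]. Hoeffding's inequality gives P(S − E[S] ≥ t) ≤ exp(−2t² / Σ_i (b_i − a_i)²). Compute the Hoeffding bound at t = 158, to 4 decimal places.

0.0845

Σ(b_i − a_i)² = 289·7² + 145·4² + 46·9² = 20207.
Exponent = 2·158² / 20207 = 2.47083.
Bound = exp(−2.47083) = 0.08451.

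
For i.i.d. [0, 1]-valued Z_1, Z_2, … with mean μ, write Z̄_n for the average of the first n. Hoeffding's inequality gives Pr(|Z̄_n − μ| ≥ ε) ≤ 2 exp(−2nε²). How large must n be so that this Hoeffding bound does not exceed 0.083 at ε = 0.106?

142

Require 2·exp(−2nε²) ≤ 0.083, i.e. 2nε² ≥ ln(2/0.083) = 3.182062.
So n ≥ 3.182062 / (2·0.106²) = 141.601.
The smallest integer n is 142.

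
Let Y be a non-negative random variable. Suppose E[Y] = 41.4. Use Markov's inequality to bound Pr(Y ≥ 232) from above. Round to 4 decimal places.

0.1784

Markov's inequality: for a non-negative random variable, Pr(Y ≥ a) ≤ E[Y]/a.
Here E[Y] = 41.4 and a = 232, so the bound is 41.4/232 = 0.1784.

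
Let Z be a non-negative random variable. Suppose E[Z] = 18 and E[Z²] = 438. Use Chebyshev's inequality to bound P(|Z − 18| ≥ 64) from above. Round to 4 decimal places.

Var(Z) = E[Z²] − (E[Z])² = 438 − 324 = 114.
Chebyshev's inequality: P(|Z − μ| ≥ t) ≤ Var(Z)/t² = 114/4096 = 0.0278.

0.0278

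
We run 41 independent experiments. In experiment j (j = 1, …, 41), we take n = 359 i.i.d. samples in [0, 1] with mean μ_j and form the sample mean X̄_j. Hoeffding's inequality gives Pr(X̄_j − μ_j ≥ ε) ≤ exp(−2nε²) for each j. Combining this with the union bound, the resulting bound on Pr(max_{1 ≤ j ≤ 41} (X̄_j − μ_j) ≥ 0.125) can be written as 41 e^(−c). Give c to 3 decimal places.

11.219

Union bound over the 41 events: Pr(max_{1 ≤ j ≤ 41} (X̄_j − μ_j) ≥ 0.125) ≤ 41·exp(−2nε²) = 41 exp(−2·359·0.125²).
So c = 2·359·0.125² = 11.2188.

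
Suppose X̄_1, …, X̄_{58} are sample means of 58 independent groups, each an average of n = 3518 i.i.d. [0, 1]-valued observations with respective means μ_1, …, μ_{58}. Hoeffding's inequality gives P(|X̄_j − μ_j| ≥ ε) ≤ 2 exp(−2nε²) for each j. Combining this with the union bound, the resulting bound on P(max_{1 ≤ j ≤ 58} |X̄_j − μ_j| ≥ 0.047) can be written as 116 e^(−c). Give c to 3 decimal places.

Union bound over the 58 events: P(max_{1 ≤ j ≤ 58} |X̄_j − μ_j| ≥ 0.047) ≤ 58·2·exp(−2nε²) = 116 exp(−2·3518·0.047²).
So c = 2·3518·0.047² = 15.5425.

15.543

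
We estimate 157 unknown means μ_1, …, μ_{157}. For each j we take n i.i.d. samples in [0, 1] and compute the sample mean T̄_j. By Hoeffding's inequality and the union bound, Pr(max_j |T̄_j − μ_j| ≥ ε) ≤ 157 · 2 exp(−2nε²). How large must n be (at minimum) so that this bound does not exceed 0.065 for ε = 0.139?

220

Need 2·157·exp(−2nε²) ≤ 0.065, i.e. exp(−2nε²) ≤ 0.065/314.
So 2nε² ≥ ln(314/0.065) = 8.482761.
Hence n ≥ 8.482761/(2·0.139²) = 219.522.
The smallest integer n is 220.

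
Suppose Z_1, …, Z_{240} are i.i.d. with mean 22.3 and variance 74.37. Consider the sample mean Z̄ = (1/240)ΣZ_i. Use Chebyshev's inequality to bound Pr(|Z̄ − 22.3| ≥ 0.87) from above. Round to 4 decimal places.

Var(Z̄) = Var(Z_i)/n = 74.37/240 = 0.30988.
Chebyshev: Pr(|Z̄ − 22.3| ≥ 0.87) ≤ Var(Z̄)/(0.87)² = 74.37/(240·0.87²) = 0.4094.

0.4094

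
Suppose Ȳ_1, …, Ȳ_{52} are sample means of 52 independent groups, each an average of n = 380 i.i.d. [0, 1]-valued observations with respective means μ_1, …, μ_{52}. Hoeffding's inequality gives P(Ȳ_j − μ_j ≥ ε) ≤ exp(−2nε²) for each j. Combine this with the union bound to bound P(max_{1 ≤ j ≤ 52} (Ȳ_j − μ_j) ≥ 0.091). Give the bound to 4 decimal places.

0.0961

Per-experiment Hoeffding bound: exp(−2·380·0.091²) = exp(−6.29356) = 0.0018482.
Union bound over 52 events: 52·0.0018482 = 0.09610.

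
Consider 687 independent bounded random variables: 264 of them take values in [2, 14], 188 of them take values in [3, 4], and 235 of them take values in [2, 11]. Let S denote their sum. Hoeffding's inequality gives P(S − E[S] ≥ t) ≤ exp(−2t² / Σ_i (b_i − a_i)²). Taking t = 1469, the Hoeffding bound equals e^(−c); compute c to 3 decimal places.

75.402

Σ(b_i − a_i)² = 264·12² + 188·1² + 235·9² = 57239.
c = 2t² / 57239 = 2·1469² / 57239 = 75.4018.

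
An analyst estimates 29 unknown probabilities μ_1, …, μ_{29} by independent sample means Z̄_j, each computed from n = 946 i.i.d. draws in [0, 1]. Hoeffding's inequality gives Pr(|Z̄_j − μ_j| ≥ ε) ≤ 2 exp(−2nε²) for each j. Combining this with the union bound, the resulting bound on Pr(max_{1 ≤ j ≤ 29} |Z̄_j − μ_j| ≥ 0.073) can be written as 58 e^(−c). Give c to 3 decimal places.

10.082

Union bound over the 29 events: Pr(max_{1 ≤ j ≤ 29} |Z̄_j − μ_j| ≥ 0.073) ≤ 29·2·exp(−2nε²) = 58 exp(−2·946·0.073²).
So c = 2·946·0.073² = 10.0825.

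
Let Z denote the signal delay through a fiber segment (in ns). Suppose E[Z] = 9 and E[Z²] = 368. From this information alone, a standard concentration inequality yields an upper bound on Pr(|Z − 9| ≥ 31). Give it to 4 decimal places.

The first two moments determine the variance, so Chebyshev's inequality is the sharpest standard bound available.
Var(Z) = E[Z²] − (E[Z])² = 368 − 81 = 287.
Chebyshev's inequality: Pr(|Z − μ| ≥ t) ≤ Var(Z)/t² = 287/961 = 0.2986.

0.2986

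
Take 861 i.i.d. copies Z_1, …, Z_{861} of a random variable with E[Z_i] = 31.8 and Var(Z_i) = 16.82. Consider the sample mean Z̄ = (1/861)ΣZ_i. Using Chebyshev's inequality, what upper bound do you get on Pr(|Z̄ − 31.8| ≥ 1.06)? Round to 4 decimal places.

Var(Z̄) = Var(Z_i)/n = 16.82/861 = 0.019535.
Chebyshev: Pr(|Z̄ − 31.8| ≥ 1.06) ≤ Var(Z̄)/(1.06)² = 16.82/(861·1.06²) = 0.0174.

0.0174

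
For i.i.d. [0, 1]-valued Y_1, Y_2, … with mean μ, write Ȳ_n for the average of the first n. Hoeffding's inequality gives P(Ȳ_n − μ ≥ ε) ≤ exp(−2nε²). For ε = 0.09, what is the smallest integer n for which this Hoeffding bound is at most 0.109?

Require exp(−2nε²) ≤ 0.109, i.e. 2nε² ≥ ln(1/0.109) = 2.216407.
So n ≥ 2.216407 / (2·0.09²) = 136.815.
The smallest integer n is 137.

137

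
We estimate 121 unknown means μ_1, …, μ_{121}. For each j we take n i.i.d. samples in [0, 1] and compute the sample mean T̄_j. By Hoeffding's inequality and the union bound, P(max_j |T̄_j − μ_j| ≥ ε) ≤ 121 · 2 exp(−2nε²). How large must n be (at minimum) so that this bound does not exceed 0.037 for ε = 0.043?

2376

Need 2·121·exp(−2nε²) ≤ 0.037, i.e. exp(−2nε²) ≤ 0.037/242.
So 2nε² ≥ ln(242/0.037) = 8.785775.
Hence n ≥ 8.785775/(2·0.043²) = 2375.818.
The smallest integer n is 2376.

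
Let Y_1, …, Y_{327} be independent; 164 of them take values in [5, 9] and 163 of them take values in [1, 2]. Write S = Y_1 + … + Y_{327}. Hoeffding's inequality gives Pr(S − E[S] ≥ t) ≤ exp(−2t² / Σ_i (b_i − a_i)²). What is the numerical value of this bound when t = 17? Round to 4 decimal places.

Σ(b_i − a_i)² = 164·4² + 163·1² = 2787.
Exponent = 2·17² / 2787 = 0.20739.
Bound = exp(−0.20739) = 0.81270.

0.8127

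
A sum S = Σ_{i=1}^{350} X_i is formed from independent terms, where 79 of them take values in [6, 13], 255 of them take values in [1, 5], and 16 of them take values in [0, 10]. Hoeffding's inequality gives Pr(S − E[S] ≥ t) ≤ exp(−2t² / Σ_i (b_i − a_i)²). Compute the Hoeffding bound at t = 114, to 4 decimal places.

Σ(b_i − a_i)² = 79·7² + 255·4² + 16·10² = 9551.
Exponent = 2·114² / 9551 = 2.72139.
Bound = exp(−2.72139) = 0.06578.

0.0658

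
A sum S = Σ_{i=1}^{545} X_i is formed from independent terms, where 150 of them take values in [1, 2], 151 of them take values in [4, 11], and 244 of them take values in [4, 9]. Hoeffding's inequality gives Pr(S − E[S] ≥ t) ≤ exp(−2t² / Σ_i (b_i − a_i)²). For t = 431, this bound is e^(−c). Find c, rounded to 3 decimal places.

Σ(b_i − a_i)² = 150·1² + 151·7² + 244·5² = 13649.
c = 2t² / 13649 = 2·431² / 13649 = 27.2197.

27.220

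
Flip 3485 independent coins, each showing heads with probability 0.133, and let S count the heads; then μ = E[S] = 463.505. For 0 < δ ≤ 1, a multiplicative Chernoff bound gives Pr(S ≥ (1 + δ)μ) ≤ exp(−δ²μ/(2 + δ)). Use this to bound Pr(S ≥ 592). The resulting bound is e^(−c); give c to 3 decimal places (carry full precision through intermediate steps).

Write 592 = (1 + δ)μ, so δ = 592/463.505 − 1 = 0.2772246…
Then the exponent is δ²μ/(2 + δ) = (592 − μ)² / (μ·(2 + δ)) = 15.642716.

15.643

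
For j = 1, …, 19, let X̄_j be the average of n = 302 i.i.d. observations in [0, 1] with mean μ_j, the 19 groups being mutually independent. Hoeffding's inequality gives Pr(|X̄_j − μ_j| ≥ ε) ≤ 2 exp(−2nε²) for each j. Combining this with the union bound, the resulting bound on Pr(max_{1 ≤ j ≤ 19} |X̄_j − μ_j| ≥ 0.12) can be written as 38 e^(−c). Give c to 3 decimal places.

8.698

Union bound over the 19 events: Pr(max_{1 ≤ j ≤ 19} |X̄_j − μ_j| ≥ 0.12) ≤ 19·2·exp(−2nε²) = 38 exp(−2·302·0.12²).
So c = 2·302·0.12² = 8.6976.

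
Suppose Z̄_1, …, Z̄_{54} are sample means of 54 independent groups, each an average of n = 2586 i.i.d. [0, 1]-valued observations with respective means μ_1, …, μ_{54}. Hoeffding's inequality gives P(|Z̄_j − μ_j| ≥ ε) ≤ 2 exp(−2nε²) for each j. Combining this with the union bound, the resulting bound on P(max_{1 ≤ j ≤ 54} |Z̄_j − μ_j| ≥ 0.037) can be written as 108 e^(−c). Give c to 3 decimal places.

Union bound over the 54 events: P(max_{1 ≤ j ≤ 54} |Z̄_j − μ_j| ≥ 0.037) ≤ 54·2·exp(−2nε²) = 108 exp(−2·2586·0.037²).
So c = 2·2586·0.037² = 7.0805.

7.080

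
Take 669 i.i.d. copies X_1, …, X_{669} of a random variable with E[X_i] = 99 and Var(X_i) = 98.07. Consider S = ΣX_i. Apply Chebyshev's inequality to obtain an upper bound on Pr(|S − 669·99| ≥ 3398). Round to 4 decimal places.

Var(S) = n·Var(X_i) = 669·98.07 = 65608.83.
Chebyshev: Pr(|S − 669·99| ≥ 3398) ≤ Var(S)/3398² = 65608.83/11546404 = 0.0057.

0.0057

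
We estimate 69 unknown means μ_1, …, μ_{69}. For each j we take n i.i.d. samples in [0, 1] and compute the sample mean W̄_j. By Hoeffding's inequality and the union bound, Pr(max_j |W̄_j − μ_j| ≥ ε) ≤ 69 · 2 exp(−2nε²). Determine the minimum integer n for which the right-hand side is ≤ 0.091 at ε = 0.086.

496

Need 2·69·exp(−2nε²) ≤ 0.091, i.e. exp(−2nε²) ≤ 0.091/138.
So 2nε² ≥ ln(138/0.091) = 7.324149.
Hence n ≥ 7.324149/(2·0.086²) = 495.143.
The smallest integer n is 496.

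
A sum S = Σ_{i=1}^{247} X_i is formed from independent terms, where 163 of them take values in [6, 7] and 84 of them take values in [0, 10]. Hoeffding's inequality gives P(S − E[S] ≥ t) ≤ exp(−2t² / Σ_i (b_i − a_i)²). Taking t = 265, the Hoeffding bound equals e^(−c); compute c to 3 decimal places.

16.402

Σ(b_i − a_i)² = 163·1² + 84·10² = 8563.
c = 2t² / 8563 = 2·265² / 8563 = 16.4020.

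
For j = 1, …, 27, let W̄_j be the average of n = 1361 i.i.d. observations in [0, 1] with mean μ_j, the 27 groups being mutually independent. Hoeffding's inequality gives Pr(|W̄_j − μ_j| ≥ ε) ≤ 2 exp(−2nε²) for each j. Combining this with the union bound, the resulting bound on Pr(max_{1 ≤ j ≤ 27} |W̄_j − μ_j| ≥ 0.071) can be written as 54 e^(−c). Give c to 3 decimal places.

13.722

Union bound over the 27 events: Pr(max_{1 ≤ j ≤ 27} |W̄_j − μ_j| ≥ 0.071) ≤ 27·2·exp(−2nε²) = 54 exp(−2·1361·0.071²).
So c = 2·1361·0.071² = 13.7216.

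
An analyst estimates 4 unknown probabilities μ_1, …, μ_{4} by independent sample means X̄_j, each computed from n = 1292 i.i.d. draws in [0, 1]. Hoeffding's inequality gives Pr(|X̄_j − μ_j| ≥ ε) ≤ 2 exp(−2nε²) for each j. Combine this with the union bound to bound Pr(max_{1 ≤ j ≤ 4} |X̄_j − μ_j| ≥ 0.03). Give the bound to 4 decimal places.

Per-experiment Hoeffding bound: 2·exp(−2·1292·0.03²) = 2·exp(−2.32560) = 0.19545.
Union bound over 4 events: 4·0.19545 = 0.78180.

0.7818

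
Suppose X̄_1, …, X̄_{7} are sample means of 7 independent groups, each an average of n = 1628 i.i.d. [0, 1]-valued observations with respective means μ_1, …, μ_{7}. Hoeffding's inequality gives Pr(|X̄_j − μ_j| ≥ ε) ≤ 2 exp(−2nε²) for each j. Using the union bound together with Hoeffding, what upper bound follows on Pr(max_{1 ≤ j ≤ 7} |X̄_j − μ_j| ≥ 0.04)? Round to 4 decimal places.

Per-experiment Hoeffding bound: 2·exp(−2·1628·0.04²) = 2·exp(−5.20960) = 0.010928.
Union bound over 7 events: 7·0.010928 = 0.07649.

0.0765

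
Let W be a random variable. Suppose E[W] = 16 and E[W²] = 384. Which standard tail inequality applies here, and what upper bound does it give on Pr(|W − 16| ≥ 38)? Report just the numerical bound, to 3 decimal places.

0.089

The first two moments determine the variance, so Chebyshev's inequality is the sharpest standard bound available.
Var(W) = E[W²] − (E[W])² = 384 − 256 = 128.
Chebyshev's inequality: Pr(|W − μ| ≥ t) ≤ Var(W)/t² = 128/1444 = 0.0886.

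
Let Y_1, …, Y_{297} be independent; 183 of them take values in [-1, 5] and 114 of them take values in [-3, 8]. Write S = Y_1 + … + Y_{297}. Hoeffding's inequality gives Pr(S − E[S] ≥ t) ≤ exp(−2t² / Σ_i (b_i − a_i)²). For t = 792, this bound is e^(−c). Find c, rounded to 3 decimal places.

Σ(b_i − a_i)² = 183·6² + 114·11² = 20382.
c = 2t² / 20382 = 2·792² / 20382 = 61.5508.

61.551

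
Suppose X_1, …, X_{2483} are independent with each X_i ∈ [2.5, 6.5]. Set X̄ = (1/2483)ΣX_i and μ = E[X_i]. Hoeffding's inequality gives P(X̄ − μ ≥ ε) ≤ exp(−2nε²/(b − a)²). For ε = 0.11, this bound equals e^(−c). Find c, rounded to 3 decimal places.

c = 2nε²/(b − a)² = 2·2483·0.11² / 4² = 3.7555.

3.756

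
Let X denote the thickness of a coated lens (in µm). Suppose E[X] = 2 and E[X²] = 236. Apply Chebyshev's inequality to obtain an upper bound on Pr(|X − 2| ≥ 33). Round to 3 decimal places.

Var(X) = E[X²] − (E[X])² = 236 − 4 = 232.
Chebyshev's inequality: Pr(|X − μ| ≥ t) ≤ Var(X)/t² = 232/1089 = 0.2130.

0.213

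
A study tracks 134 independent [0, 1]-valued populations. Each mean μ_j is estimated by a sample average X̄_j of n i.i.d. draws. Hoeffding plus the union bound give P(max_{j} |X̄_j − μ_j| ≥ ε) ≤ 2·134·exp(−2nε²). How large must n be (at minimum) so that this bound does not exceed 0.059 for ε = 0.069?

Need 2·134·exp(−2nε²) ≤ 0.059, i.e. exp(−2nε²) ≤ 0.059/268.
So 2nε² ≥ ln(268/0.059) = 8.421205.
Hence n ≥ 8.421205/(2·0.069²) = 884.395.
The smallest integer n is 885.

885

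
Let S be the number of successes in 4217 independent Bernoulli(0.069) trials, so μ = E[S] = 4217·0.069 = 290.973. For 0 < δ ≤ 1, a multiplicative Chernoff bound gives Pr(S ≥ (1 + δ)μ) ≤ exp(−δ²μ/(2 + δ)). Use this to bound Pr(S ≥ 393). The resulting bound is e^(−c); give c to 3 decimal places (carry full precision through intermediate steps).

Write 393 = (1 + δ)μ, so δ = 393/290.973 − 1 = 0.3506408…
Then the exponent is δ²μ/(2 + δ) = (393 − μ)² / (μ·(2 + δ)) = 15.219181.

15.219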